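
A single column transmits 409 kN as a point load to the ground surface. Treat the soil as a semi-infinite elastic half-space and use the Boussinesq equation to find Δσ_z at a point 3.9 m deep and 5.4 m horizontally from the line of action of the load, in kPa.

Boussinesq vertical stress below a point load on an elastic half-space:
Δσ_z = 3P/(2πz²) · [1 + (r/z)²]^(−5/2)
r/z = 5.4/3.9 = 1.3846; [1+(r/z)²]^(−5/2) = 0.068802.
Δσ_z = 3×409/(2π×3.9²) × 0.068802 = 12.839 × 0.068802 = 0.8833 kPa

Δσ_z ≈ 0.883 kPa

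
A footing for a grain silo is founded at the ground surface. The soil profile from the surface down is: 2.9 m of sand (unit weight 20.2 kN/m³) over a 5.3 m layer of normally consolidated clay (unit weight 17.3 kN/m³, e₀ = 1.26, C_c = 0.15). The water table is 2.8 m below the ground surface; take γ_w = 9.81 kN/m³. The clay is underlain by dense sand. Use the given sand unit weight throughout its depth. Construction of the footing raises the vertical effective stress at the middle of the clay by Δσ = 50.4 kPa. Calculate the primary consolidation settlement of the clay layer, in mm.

S_c ≈ 76.6 mm

Mid-depth of clay below the ground surface: z = 2.9 + 5.3/2 = 5.55 m.
Total vertical stress at mid-clay: σ_v = 20.2×2.9 + 17.3×2.65 = 104.42 kPa.
Pore pressure: u = 9.81×(5.55 − 2.8) = 26.978 kPa.
Initial effective stress: σ'_0 = σ_v − u = 104.42 − 26.978 = 77.442 kPa.
Final effective stress: σ'_f = σ'_0 + Δσ = 77.442 + 50.4 = 127.84 kPa.
Normally consolidated clay, so the full stress increment lies on the virgin compression line:
S_c = C_c·H/(1+e₀)·log₁₀(σ'_f/σ'_0) = 0.15×5.3/(1+1.26)×log₁₀(127.84/77.442)
    = 0.35177 × 0.21769 = 0.07658 m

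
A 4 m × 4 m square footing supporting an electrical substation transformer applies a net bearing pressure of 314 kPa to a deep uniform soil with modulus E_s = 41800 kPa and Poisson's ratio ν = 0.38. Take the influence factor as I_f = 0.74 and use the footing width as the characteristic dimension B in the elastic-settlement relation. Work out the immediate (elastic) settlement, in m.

S_e ≈ 0.019 m

Immediate (elastic) settlement: S_e = q·B·(1−ν²)/E_s · I_f.
S_e = 314 × 4 × (1 − 0.38²) / 41800 × 0.74
    = 314 × 4 × 0.8556 / 41800 × 0.74
    = 0.01902 m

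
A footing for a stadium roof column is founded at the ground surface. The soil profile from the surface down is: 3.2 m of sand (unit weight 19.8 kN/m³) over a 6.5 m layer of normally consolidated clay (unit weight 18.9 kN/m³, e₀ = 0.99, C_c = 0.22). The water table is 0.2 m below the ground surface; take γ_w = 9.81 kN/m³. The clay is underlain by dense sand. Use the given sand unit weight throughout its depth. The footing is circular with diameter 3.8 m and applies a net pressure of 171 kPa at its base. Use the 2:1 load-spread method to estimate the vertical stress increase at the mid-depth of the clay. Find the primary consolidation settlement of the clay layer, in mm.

Mid-depth of clay below the ground surface: z = 3.2 + 6.5/2 = 6.45 m.
Total vertical stress at mid-clay: σ_v = 19.8×3.2 + 18.9×3.25 = 124.78 kPa.
Pore pressure: u = 9.81×(6.45 − 0.2) = 61.312 kPa.
Initial effective stress: σ'_0 = σ_v − u = 124.78 − 61.312 = 63.468 kPa.
Stress increase at mid-clay by the 2:1 spreading method:
Δσ ≈ qD²/(D+z)² = 171×3.8²/(3.8+6.45)² = 23.503 kPa
Final effective stress: σ'_f = σ'_0 + Δσ = 63.468 + 23.503 = 86.971 kPa.
Normally consolidated clay, so the full stress increment lies on the virgin compression line:
S_c = C_c·H/(1+e₀)·log₁₀(σ'_f/σ'_0) = 0.22×6.5/(1+0.99)×log₁₀(86.971/63.468)
    = 0.71859 × 0.13682 = 0.09832 m

S_c ≈ 98.3 mm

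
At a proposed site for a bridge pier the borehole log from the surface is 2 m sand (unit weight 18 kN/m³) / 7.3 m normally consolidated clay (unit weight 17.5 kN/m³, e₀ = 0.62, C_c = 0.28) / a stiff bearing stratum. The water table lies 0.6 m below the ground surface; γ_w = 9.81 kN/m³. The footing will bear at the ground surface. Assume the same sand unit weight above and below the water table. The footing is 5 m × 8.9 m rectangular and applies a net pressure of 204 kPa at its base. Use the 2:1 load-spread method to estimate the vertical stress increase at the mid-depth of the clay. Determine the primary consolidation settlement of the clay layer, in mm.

Mid-depth of clay below the ground surface: z = 2 + 7.3/2 = 5.65 m.
Total vertical stress at mid-clay: σ_v = 18×2 + 17.5×3.65 = 99.875 kPa.
Pore pressure: u = 9.81×(5.65 − 0.6) = 49.541 kPa.
Initial effective stress: σ'_0 = σ_v − u = 99.875 − 49.541 = 50.334 kPa.
Stress increase at mid-clay by the 2:1 spreading method:
Δσ = qBL/((B+z)(L+z)) = 204×5×8.9/((5+5.65)(8.9+5.65)) = 58.584 kPa
Final effective stress: σ'_f = σ'_0 + Δσ = 50.334 + 58.584 = 108.92 kPa.
Normally consolidated clay, so the full stress increment lies on the virgin compression line:
S_c = C_c·H/(1+e₀)·log₁₀(σ'_f/σ'_0) = 0.28×7.3/(1+0.62)×log₁₀(108.92/50.334)
    = 1.2617 × 0.33525 = 0.423 m

S_c ≈ 423 mm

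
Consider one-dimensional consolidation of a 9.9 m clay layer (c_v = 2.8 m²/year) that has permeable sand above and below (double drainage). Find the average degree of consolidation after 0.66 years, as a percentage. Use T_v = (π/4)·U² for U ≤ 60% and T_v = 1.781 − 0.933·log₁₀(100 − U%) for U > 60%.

U ≈ 31 %

Drainage path length: H_d = H/2 = 4.95 m (double drainage).
T_v = c_v·t/H_d² = 2.8×0.66/4.95² = 0.075421.
T_v = 0.075421 corresponds to the U ≤ 60% branch:
U = √(4T_v/π) = 0.3099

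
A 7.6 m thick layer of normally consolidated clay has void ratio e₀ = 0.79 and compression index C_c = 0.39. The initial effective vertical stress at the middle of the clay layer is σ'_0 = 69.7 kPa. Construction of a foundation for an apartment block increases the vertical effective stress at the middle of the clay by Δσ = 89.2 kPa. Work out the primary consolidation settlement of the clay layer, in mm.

S_c ≈ 593 mm

Final effective stress: σ'_f = σ'_0 + Δσ = 69.7 + 89.2 = 158.9 kPa.
Normally consolidated clay, so the full stress increment lies on the virgin compression line:
S_c = C_c·H/(1+e₀)·log₁₀(σ'_f/σ'_0) = 0.39×7.6/(1+0.79)×log₁₀(158.9/69.7)
    = 1.6559 × 0.35789 = 0.5926 m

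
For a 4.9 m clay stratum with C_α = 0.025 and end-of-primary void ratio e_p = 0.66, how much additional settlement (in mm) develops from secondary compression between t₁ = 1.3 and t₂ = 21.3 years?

S_s ≈ 89.6 mm

Secondary compression: S_s = C_α·H/(1+e_p)·log₁₀(t₂/t₁)
S_s = 0.025×4.9/(1+0.66)×log₁₀(21.3/1.3)
    = 0.0738 × 1.214 = 0.08962 m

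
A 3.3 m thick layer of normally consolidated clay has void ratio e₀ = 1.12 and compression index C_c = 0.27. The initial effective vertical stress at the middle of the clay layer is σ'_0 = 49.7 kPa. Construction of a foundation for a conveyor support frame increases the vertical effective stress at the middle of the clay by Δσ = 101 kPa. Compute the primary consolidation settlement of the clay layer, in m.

S_c ≈ 0.202 m

Final effective stress: σ'_f = σ'_0 + Δσ = 49.7 + 101 = 150.7 kPa.
Normally consolidated clay, so the full stress increment lies on the virgin compression line:
S_c = C_c·H/(1+e₀)·log₁₀(σ'_f/σ'_0) = 0.27×3.3/(1+1.12)×log₁₀(150.7/49.7)
    = 0.42028 × 0.48176 = 0.2025 m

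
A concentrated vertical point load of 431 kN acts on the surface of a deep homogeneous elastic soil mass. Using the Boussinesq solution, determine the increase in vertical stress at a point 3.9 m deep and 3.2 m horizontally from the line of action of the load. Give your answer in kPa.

Δσ_z ≈ 3.74 kPa

Boussinesq vertical stress below a point load on an elastic half-space:
Δσ_z = 3P/(2πz²) · [1 + (r/z)²]^(−5/2)
r/z = 3.2/3.9 = 0.82051; [1+(r/z)²]^(−5/2) = 0.27612.
Δσ_z = 3×431/(2π×3.9²) × 0.27612 = 13.53 × 0.27612 = 3.736 kPa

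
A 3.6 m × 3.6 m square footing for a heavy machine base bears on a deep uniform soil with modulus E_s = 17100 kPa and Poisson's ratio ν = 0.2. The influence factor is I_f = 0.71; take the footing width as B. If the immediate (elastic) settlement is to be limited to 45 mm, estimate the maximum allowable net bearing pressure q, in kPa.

S_e = q·B·(1−ν²)/E_s · I_f  ⇒  q = S_e·E_s / (B·(1−ν²)·I_f).
q = 0.045 × 17100 / (3.6 × 0.96 × 0.71) = 313.6 kPa

q ≈ 314 kPa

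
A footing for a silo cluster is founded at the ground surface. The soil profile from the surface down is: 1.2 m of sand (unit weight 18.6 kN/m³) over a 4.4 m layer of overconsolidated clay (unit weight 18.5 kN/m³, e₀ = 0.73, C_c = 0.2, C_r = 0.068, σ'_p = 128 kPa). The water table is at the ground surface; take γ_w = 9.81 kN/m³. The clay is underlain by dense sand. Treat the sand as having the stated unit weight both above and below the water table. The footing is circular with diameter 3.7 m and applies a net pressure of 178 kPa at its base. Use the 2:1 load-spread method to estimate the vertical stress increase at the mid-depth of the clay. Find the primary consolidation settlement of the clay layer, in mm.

S_c ≈ 72.6 mm

Mid-depth of clay below the ground surface: z = 1.2 + 4.4/2 = 3.4 m.
Total vertical stress at mid-clay: σ_v = 18.6×1.2 + 18.5×2.2 = 63.02 kPa.
Pore pressure: u = 9.81×(3.4 − 0) = 33.354 kPa.
Initial effective stress: σ'_0 = σ_v − u = 63.02 − 33.354 = 29.666 kPa.
Stress increase at mid-clay by the 2:1 spreading method:
Δσ ≈ qD²/(D+z)² = 178×3.7²/(3.7+3.4)² = 48.34 kPa
Final effective stress: σ'_f = 29.666 + 48.34 = 78.006 kPa.
σ'_f = 78.006 ≤ σ'_p = 128 kPa, so the clay remains overconsolidated and only the recompression index applies:
S_c = C_r·H/(1+e₀)·log₁₀(σ'_f/σ'_0) = 0.068×4.4/1.73×log₁₀(78.006/29.666)
    = 0.17295 × 0.41987 = 0.07262 m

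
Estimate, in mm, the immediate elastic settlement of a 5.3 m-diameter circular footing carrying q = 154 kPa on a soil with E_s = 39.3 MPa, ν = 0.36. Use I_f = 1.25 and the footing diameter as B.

Immediate (elastic) settlement: S_e = q·B·(1−ν²)/E_s · I_f.
E_s = 39.3 MPa = 39300 kPa.
S_e = 154 × 5.3 × (1 − 0.36²) / 39300 × 1.25
    = 154 × 5.3 × 0.8704 / 39300 × 1.25
    = 0.0226 m = 22.6 mm

S_e ≈ 22.6 mm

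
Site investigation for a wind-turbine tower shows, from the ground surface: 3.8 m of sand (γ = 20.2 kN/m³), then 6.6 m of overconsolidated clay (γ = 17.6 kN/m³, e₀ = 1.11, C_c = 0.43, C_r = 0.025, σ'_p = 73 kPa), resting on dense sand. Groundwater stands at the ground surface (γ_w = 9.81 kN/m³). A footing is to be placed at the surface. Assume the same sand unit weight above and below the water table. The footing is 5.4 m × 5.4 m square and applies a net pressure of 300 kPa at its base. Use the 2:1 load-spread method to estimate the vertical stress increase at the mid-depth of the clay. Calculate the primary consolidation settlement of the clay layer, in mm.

S_c ≈ 300 mm

Mid-depth of clay below the ground surface: z = 3.8 + 6.6/2 = 7.1 m.
Total vertical stress at mid-clay: σ_v = 20.2×3.8 + 17.6×3.3 = 134.84 kPa.
Pore pressure: u = 9.81×(7.1 − 0) = 69.651 kPa.
Initial effective stress: σ'_0 = σ_v − u = 134.84 − 69.651 = 65.189 kPa.
Stress increase at mid-clay by the 2:1 spreading method:
Δσ = qBL/((B+z)(L+z)) = 300×5.4×5.4/((5.4+7.1)(5.4+7.1)) = 55.987 kPa
Final effective stress: σ'_f = 65.189 + 55.987 = 121.18 kPa.
σ'_f = 121.18 > σ'_p = 73 kPa, so the stress path crosses the preconsolidation pressure — recompression up to σ'_p, then virgin compression beyond:
S_c = H/(1+e₀)·[C_r·log₁₀(σ'_p/σ'_0) + C_c·log₁₀(σ'_f/σ'_p)]
    = 6.6/2.11 × [0.025×log₁₀(73/65.189) + 0.43×log₁₀(121.18/73)]
    = 3.128 × [0.0012287 + 0.094646] = 0.2999 m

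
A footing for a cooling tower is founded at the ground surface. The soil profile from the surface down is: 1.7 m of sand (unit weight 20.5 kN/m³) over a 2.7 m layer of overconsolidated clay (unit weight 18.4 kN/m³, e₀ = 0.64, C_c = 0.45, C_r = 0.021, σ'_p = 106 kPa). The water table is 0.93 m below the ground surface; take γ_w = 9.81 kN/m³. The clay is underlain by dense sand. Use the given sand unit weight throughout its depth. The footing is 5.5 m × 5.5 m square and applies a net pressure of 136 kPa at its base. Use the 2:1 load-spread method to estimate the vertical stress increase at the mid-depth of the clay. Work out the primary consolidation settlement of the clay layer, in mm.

S_c ≈ 13.4 mm

Mid-depth of clay below the ground surface: z = 1.7 + 2.7/2 = 3.05 m.
Total vertical stress at mid-clay: σ_v = 20.5×1.7 + 18.4×1.35 = 59.69 kPa.
Pore pressure: u = 9.81×(3.05 − 0.93) = 20.797 kPa.
Initial effective stress: σ'_0 = σ_v − u = 59.69 − 20.797 = 38.893 kPa.
Stress increase at mid-clay by the 2:1 spreading method:
Δσ = qBL/((B+z)(L+z)) = 136×5.5×5.5/((5.5+3.05)(5.5+3.05)) = 56.277 kPa
Final effective stress: σ'_f = 38.893 + 56.277 = 95.17 kPa.
σ'_f = 95.17 ≤ σ'_p = 106 kPa, so the clay remains overconsolidated and only the recompression index applies:
S_c = C_r·H/(1+e₀)·log₁₀(σ'_f/σ'_0) = 0.021×2.7/1.64×log₁₀(95.17/38.893)
    = 0.034572 × 0.38863 = 0.01344 m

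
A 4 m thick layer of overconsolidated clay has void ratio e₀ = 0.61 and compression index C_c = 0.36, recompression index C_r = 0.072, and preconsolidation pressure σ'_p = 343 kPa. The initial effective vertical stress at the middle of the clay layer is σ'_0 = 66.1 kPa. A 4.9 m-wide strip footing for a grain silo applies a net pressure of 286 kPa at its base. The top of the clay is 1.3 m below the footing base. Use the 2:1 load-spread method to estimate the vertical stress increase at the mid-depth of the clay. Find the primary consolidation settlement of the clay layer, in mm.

S_c ≈ 99.2 mm

Mid-depth of clay below the footing base: z = 1.3 + 4/2 = 3.3 m.
Stress increase at mid-clay by the 2:1 spreading method:
Δσ = qB/(B+z) = 286×4.9/(4.9+3.3) = 170.9 kPa
Final effective stress: σ'_f = 66.1 + 170.9 = 237 kPa.
σ'_f = 237 ≤ σ'_p = 343 kPa, so the clay remains overconsolidated and only the recompression index applies:
S_c = C_r·H/(1+e₀)·log₁₀(σ'_f/σ'_0) = 0.072×4/1.61×log₁₀(237/66.1)
    = 0.17888 × 0.55455 = 0.0992 m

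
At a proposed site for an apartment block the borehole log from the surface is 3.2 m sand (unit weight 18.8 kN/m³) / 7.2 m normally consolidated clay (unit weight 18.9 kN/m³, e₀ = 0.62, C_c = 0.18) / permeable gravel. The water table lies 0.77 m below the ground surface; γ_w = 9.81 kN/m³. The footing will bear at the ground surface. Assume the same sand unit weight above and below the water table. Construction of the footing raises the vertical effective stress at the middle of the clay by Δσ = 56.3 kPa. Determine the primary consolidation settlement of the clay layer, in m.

Mid-depth of clay below the ground surface: z = 3.2 + 7.2/2 = 6.8 m.
Total vertical stress at mid-clay: σ_v = 18.8×3.2 + 18.9×3.6 = 128.2 kPa.
Pore pressure: u = 9.81×(6.8 − 0.77) = 59.154 kPa.
Initial effective stress: σ'_0 = σ_v − u = 128.2 − 59.154 = 69.046 kPa.
Final effective stress: σ'_f = σ'_0 + Δσ = 69.046 + 56.3 = 125.35 kPa.
Normally consolidated clay, so the full stress increment lies on the virgin compression line:
S_c = C_c·H/(1+e₀)·log₁₀(σ'_f/σ'_0) = 0.18×7.2/(1+0.62)×log₁₀(125.35/69.046)
    = 0.8 × 0.25899 = 0.2072 m

S_c ≈ 0.207 m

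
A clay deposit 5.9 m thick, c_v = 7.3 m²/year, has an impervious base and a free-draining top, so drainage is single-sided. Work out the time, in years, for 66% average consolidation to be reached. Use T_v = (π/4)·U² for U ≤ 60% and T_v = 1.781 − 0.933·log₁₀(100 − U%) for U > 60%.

Drainage path length: H_d = H = 5.9 m (single drainage).
U > 60%: T_v = 1.781 − 0.933·log₁₀(100 − 66) = 0.35213.
t = T_v·H_d²/c_v = 0.35213×5.9²/7.3 = 1.679 years.

t ≈ 1.68 years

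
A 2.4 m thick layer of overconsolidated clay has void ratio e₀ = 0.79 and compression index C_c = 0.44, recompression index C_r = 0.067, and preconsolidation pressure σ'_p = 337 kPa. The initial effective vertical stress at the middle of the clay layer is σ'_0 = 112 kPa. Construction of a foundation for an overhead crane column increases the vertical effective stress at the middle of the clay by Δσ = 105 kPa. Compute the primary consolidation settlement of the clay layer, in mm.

S_c ≈ 25.8 mm

Final effective stress: σ'_f = 112 + 105 = 217 kPa.
σ'_f = 217 ≤ σ'_p = 337 kPa, so the clay remains overconsolidated and only the recompression index applies:
S_c = C_r·H/(1+e₀)·log₁₀(σ'_f/σ'_0) = 0.067×2.4/1.79×log₁₀(217/112)
    = 0.089834 × 0.28724 = 0.0258 m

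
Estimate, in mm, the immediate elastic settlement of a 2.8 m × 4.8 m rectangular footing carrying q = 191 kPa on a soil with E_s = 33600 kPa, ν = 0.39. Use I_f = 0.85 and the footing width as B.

S_e ≈ 11.5 mm

Immediate (elastic) settlement: S_e = q·B·(1−ν²)/E_s · I_f.
S_e = 191 × 2.8 × (1 − 0.39²) / 33600 × 0.85
    = 191 × 2.8 × 0.8479 / 33600 × 0.85
    = 0.01147 m = 11.47 mm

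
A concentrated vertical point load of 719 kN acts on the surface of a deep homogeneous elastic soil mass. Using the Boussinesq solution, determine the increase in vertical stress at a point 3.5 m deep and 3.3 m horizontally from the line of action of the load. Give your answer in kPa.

Boussinesq vertical stress below a point load on an elastic half-space:
Δσ_z = 3P/(2πz²) · [1 + (r/z)²]^(−5/2)
r/z = 3.3/3.5 = 0.94286; [1+(r/z)²]^(−5/2) = 0.20391.
Δσ_z = 3×719/(2π×3.5²) × 0.20391 = 28.024 × 0.20391 = 5.714 kPa

Δσ_z ≈ 5.71 kPa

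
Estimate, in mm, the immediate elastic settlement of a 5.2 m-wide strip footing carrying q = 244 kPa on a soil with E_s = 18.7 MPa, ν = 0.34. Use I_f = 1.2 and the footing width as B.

S_e ≈ 72 mm

Immediate (elastic) settlement: S_e = q·B·(1−ν²)/E_s · I_f.
E_s = 18.7 MPa = 18700 kPa.
S_e = 244 × 5.2 × (1 − 0.34²) / 18700 × 1.2
    = 244 × 5.2 × 0.8844 / 18700 × 1.2
    = 0.07201 m = 72.01 mm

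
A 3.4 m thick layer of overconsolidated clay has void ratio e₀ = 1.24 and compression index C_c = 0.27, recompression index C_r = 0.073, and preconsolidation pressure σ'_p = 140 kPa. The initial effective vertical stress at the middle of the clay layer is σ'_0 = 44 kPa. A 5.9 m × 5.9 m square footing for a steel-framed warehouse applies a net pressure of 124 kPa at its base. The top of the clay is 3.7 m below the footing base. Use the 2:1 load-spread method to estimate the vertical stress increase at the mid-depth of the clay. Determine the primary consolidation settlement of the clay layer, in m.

S_c ≈ 0.0274 m

Mid-depth of clay below the footing base: z = 3.7 + 3.4/2 = 5.4 m.
Stress increase at mid-clay by the 2:1 spreading method:
Δσ = qBL/((B+z)(L+z)) = 124×5.9×5.9/((5.9+5.4)(5.9+5.4)) = 33.804 kPa
Final effective stress: σ'_f = 44 + 33.804 = 77.804 kPa.
σ'_f = 77.804 ≤ σ'_p = 140 kPa, so the clay remains overconsolidated and only the recompression index applies:
S_c = C_r·H/(1+e₀)·log₁₀(σ'_f/σ'_0) = 0.073×3.4/2.24×log₁₀(77.804/44)
    = 0.11081 × 0.24755 = 0.02743 m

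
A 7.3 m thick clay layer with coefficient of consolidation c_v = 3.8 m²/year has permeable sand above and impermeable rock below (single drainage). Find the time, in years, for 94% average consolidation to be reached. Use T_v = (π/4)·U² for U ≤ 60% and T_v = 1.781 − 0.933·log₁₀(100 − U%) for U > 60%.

Drainage path length: H_d = H = 7.3 m (single drainage).
U > 60%: T_v = 1.781 − 0.933·log₁₀(100 − 94) = 1.055.
t = T_v·H_d²/c_v = 1.055×7.3²/3.8 = 14.79 years.

t ≈ 14.8 years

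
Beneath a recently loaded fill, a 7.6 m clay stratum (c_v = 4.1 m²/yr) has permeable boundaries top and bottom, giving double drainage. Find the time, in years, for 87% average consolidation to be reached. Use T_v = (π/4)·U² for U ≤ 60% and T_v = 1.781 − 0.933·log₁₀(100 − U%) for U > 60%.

Drainage path length: H_d = H/2 = 3.8 m (double drainage).
U > 60%: T_v = 1.781 − 0.933·log₁₀(100 − 87) = 0.74169.
t = T_v·H_d²/c_v = 0.74169×3.8²/4.1 = 2.612 years.

t ≈ 2.61 years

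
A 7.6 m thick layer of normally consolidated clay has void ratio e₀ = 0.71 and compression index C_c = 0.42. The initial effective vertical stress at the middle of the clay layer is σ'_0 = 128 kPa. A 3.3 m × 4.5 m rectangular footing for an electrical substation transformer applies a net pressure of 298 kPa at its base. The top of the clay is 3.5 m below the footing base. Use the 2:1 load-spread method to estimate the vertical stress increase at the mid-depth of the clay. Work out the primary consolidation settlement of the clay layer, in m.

S_c ≈ 0.198 m

Mid-depth of clay below the footing base: z = 3.5 + 7.6/2 = 7.3 m.
Stress increase at mid-clay by the 2:1 spreading method:
Δσ = qBL/((B+z)(L+z)) = 298×3.3×4.5/((3.3+7.3)(4.5+7.3)) = 35.38 kPa
Final effective stress: σ'_f = σ'_0 + Δσ = 128 + 35.38 = 163.38 kPa.
Normally consolidated clay, so the full stress increment lies on the virgin compression line:
S_c = C_c·H/(1+e₀)·log₁₀(σ'_f/σ'_0) = 0.42×7.6/(1+0.71)×log₁₀(163.38/128)
    = 1.8667 × 0.10599 = 0.1979 m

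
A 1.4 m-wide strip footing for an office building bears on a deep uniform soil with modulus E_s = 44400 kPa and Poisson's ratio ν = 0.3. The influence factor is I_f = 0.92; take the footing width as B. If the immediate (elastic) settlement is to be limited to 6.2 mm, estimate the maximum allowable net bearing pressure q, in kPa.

q ≈ 235 kPa

S_e = q·B·(1−ν²)/E_s · I_f  ⇒  q = S_e·E_s / (B·(1−ν²)·I_f).
q = 0.0062 × 44400 / (1.4 × 0.91 × 0.92) = 234.9 kPa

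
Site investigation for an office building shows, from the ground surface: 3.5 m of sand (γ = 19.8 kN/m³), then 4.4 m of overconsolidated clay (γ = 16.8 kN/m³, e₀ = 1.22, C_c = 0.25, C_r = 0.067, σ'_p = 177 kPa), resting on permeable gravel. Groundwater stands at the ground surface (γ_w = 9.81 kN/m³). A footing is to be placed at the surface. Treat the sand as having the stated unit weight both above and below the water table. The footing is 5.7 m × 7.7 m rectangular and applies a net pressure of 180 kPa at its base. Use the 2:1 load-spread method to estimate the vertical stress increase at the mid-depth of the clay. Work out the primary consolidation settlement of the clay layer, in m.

S_c ≈ 0.0408 m

Mid-depth of clay below the ground surface: z = 3.5 + 4.4/2 = 5.7 m.
Total vertical stress at mid-clay: σ_v = 19.8×3.5 + 16.8×2.2 = 106.26 kPa.
Pore pressure: u = 9.81×(5.7 − 0) = 55.917 kPa.
Initial effective stress: σ'_0 = σ_v − u = 106.26 − 55.917 = 50.343 kPa.
Stress increase at mid-clay by the 2:1 spreading method:
Δσ = qBL/((B+z)(L+z)) = 180×5.7×7.7/((5.7+5.7)(7.7+5.7)) = 51.716 kPa
Final effective stress: σ'_f = 50.343 + 51.716 = 102.06 kPa.
σ'_f = 102.06 ≤ σ'_p = 177 kPa, so the clay remains overconsolidated and only the recompression index applies:
S_c = C_r·H/(1+e₀)·log₁₀(σ'_f/σ'_0) = 0.067×4.4/2.22×log₁₀(102.06/50.343)
    = 0.13279 × 0.30692 = 0.04076 m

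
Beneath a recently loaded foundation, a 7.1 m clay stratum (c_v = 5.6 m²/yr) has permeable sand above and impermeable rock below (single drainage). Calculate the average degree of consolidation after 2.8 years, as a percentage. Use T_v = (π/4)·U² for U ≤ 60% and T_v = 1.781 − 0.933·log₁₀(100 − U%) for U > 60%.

U ≈ 62.4 %

Drainage path length: H_d = H = 7.1 m (single drainage).
T_v = c_v·t/H_d² = 5.6×2.8/7.1² = 0.31105.
T_v = 0.31105 corresponds to the U > 60% branch:
U = 1 − 10^((1.781 − T_v)/0.933)/100 = 0.6237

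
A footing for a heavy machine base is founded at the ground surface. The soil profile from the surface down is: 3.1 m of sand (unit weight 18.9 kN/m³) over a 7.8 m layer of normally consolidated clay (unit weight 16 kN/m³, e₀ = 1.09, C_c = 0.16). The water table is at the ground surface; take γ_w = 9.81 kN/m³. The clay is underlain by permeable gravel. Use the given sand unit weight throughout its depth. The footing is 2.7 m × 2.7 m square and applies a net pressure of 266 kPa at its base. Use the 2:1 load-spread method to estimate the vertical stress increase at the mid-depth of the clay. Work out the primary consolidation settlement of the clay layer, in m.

S_c ≈ 0.0861 m

Mid-depth of clay below the ground surface: z = 3.1 + 7.8/2 = 7 m.
Total vertical stress at mid-clay: σ_v = 18.9×3.1 + 16×3.9 = 120.99 kPa.
Pore pressure: u = 9.81×(7 − 0) = 68.67 kPa.
Initial effective stress: σ'_0 = σ_v − u = 120.99 − 68.67 = 52.32 kPa.
Stress increase at mid-clay by the 2:1 spreading method:
Δσ = qBL/((B+z)(L+z)) = 266×2.7×2.7/((2.7+7)(2.7+7)) = 20.609 kPa
Final effective stress: σ'_f = σ'_0 + Δσ = 52.32 + 20.609 = 72.929 kPa.
Normally consolidated clay, so the full stress increment lies on the virgin compression line:
S_c = C_c·H/(1+e₀)·log₁₀(σ'_f/σ'_0) = 0.16×7.8/(1+1.09)×log₁₀(72.929/52.32)
    = 0.59713 × 0.14423 = 0.08612 m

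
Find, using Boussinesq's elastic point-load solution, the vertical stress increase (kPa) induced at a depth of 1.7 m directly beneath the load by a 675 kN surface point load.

Boussinesq vertical stress below a point load on an elastic half-space:
Δσ_z = 3P/(2πz²) · [1 + (r/z)²]^(−5/2)
r/z = 0/1.7 = 0; [1+(r/z)²]^(−5/2) = 1.
Δσ_z = 3×675/(2π×1.7²) × 1 = 111.52 × 1 = 111.5 kPa

Δσ_z ≈ 112 kPa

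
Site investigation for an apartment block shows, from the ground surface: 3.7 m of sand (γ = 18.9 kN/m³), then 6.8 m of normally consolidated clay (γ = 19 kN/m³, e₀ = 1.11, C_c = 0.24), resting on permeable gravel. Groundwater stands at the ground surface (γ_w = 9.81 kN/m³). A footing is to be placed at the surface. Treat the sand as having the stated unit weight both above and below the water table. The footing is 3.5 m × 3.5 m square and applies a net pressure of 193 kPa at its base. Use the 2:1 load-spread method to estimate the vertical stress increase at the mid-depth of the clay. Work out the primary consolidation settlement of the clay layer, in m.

Mid-depth of clay below the ground surface: z = 3.7 + 6.8/2 = 7.1 m.
Total vertical stress at mid-clay: σ_v = 18.9×3.7 + 19×3.4 = 134.53 kPa.
Pore pressure: u = 9.81×(7.1 − 0) = 69.651 kPa.
Initial effective stress: σ'_0 = σ_v − u = 134.53 − 69.651 = 64.879 kPa.
Stress increase at mid-clay by the 2:1 spreading method:
Δσ = qBL/((B+z)(L+z)) = 193×3.5×3.5/((3.5+7.1)(3.5+7.1)) = 21.042 kPa
Final effective stress: σ'_f = σ'_0 + Δσ = 64.879 + 21.042 = 85.921 kPa.
Normally consolidated clay, so the full stress increment lies on the virgin compression line:
S_c = C_c·H/(1+e₀)·log₁₀(σ'_f/σ'_0) = 0.24×6.8/(1+1.11)×log₁₀(85.921/64.879)
    = 0.77346 × 0.122 = 0.09436 m

S_c ≈ 0.0944 m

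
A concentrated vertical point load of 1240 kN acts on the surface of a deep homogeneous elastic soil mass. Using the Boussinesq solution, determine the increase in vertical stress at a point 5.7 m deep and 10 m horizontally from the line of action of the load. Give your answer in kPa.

Δσ_z ≈ 0.543 kPa

Boussinesq vertical stress below a point load on an elastic half-space:
Δσ_z = 3P/(2πz²) · [1 + (r/z)²]^(−5/2)
r/z = 10/5.7 = 1.7544; [1+(r/z)²]^(−5/2) = 0.029779.
Δσ_z = 3×1240/(2π×5.7²) × 0.029779 = 18.223 × 0.029779 = 0.5427 kPa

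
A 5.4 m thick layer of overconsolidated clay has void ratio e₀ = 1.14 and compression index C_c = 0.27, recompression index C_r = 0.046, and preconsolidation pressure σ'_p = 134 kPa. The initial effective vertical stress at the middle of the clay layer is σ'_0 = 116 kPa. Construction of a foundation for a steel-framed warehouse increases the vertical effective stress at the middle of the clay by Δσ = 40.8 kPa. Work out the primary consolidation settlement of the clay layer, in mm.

S_c ≈ 53.8 mm

Final effective stress: σ'_f = 116 + 40.8 = 156.8 kPa.
σ'_f = 156.8 > σ'_p = 134 kPa, so the stress path crosses the preconsolidation pressure — recompression up to σ'_p, then virgin compression beyond:
S_c = H/(1+e₀)·[C_r·log₁₀(σ'_p/σ'_0) + C_c·log₁₀(σ'_f/σ'_p)]
    = 5.4/2.14 × [0.046×log₁₀(134/116) + 0.27×log₁₀(156.8/134)]
    = 2.5234 × [0.0028818 + 0.018425] = 0.05377 m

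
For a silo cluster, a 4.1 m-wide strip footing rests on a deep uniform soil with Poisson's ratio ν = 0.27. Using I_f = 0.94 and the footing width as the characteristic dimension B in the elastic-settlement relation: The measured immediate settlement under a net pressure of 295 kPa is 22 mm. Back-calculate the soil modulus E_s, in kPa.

E_s ≈ 47900 kPa

S_e = q·B·(1−ν²)/E_s · I_f  ⇒  E_s = q·B·(1−ν²)·I_f / S_e.
E_s = 295 × 4.1 × 0.9271 × 0.94 / 0.022 = 47910 kPa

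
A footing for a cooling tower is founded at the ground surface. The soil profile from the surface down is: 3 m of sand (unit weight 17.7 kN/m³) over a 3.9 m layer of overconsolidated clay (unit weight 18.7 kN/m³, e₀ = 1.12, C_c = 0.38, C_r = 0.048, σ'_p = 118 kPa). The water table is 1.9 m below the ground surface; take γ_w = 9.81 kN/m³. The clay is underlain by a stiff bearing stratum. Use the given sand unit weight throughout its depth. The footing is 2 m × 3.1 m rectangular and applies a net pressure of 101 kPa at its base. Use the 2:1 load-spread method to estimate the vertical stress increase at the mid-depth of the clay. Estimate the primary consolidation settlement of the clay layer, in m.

S_c ≈ 0.0066 m

Mid-depth of clay below the ground surface: z = 3 + 3.9/2 = 4.95 m.
Total vertical stress at mid-clay: σ_v = 17.7×3 + 18.7×1.95 = 89.565 kPa.
Pore pressure: u = 9.81×(4.95 − 1.9) = 29.921 kPa.
Initial effective stress: σ'_0 = σ_v − u = 89.565 − 29.921 = 59.644 kPa.
Stress increase at mid-clay by the 2:1 spreading method:
Δσ = qBL/((B+z)(L+z)) = 101×2×3.1/((2+4.95)(3.1+4.95)) = 11.193 kPa
Final effective stress: σ'_f = 59.644 + 11.193 = 70.837 kPa.
σ'_f = 70.837 ≤ σ'_p = 118 kPa, so the clay remains overconsolidated and only the recompression index applies:
S_c = C_r·H/(1+e₀)·log₁₀(σ'_f/σ'_0) = 0.048×3.9/2.12×log₁₀(70.837/59.644)
    = 0.088301 × 0.074693 = 0.006595 m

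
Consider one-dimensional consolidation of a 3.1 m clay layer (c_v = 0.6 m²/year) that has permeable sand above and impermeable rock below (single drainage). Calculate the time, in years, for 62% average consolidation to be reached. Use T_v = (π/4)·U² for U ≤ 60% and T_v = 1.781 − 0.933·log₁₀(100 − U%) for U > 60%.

t ≈ 4.92 years

Drainage path length: H_d = H = 3.1 m (single drainage).
U > 60%: T_v = 1.781 − 0.933·log₁₀(100 − 62) = 0.30706.
t = T_v·H_d²/c_v = 0.30706×3.1²/0.6 = 4.918 years.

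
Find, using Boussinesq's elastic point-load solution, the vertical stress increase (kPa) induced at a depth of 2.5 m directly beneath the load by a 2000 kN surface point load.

Δσ_z ≈ 153 kPa

Boussinesq vertical stress below a point load on an elastic half-space:
Δσ_z = 3P/(2πz²) · [1 + (r/z)²]^(−5/2)
r/z = 0/2.5 = 0; [1+(r/z)²]^(−5/2) = 1.
Δσ_z = 3×2000/(2π×2.5²) × 1 = 152.79 × 1 = 152.8 kPa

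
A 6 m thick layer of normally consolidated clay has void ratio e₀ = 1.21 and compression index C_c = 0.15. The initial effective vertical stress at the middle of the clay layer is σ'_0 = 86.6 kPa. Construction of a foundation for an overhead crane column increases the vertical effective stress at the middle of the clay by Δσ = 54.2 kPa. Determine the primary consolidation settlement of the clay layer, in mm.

Final effective stress: σ'_f = σ'_0 + Δσ = 86.6 + 54.2 = 140.8 kPa.
Normally consolidated clay, so the full stress increment lies on the virgin compression line:
S_c = C_c·H/(1+e₀)·log₁₀(σ'_f/σ'_0) = 0.15×6/(1+1.21)×log₁₀(140.8/86.6)
    = 0.40724 × 0.21108 = 0.08596 m

S_c ≈ 86 mm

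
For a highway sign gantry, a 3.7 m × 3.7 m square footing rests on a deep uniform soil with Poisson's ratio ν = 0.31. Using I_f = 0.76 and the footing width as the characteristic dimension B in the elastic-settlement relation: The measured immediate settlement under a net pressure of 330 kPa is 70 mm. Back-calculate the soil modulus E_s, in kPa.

S_e = q·B·(1−ν²)/E_s · I_f  ⇒  E_s = q·B·(1−ν²)·I_f / S_e.
E_s = 330 × 3.7 × 0.9039 × 0.76 / 0.07 = 11980 kPa

E_s ≈ 12000 kPa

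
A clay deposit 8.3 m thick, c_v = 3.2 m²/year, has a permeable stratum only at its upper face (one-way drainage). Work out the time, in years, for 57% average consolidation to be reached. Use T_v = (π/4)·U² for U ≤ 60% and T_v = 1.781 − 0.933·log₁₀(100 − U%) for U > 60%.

t ≈ 5.49 years

Drainage path length: H_d = H = 8.3 m (single drainage).
U ≤ 60%: T_v = (π/4)·U² = (π/4)×0.57² = 0.25518.
t = T_v·H_d²/c_v = 0.25518×8.3²/3.2 = 5.494 years.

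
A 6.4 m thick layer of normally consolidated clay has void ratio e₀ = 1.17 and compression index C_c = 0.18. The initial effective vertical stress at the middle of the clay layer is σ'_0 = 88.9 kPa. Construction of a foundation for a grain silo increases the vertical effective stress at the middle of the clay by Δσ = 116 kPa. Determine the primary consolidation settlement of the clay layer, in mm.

S_c ≈ 193 mm

Final effective stress: σ'_f = σ'_0 + Δσ = 88.9 + 116 = 204.9 kPa.
Normally consolidated clay, so the full stress increment lies on the virgin compression line:
S_c = C_c·H/(1+e₀)·log₁₀(σ'_f/σ'_0) = 0.18×6.4/(1+1.17)×log₁₀(204.9/88.9)
    = 0.53088 × 0.36264 = 0.1925 m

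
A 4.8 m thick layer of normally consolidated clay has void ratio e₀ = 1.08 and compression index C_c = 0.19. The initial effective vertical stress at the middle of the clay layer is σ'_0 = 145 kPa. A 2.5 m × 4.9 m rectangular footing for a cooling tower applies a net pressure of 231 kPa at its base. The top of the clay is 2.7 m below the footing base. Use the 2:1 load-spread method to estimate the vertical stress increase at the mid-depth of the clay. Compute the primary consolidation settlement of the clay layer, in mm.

S_c ≈ 43.5 mm

Mid-depth of clay below the footing base: z = 2.7 + 4.8/2 = 5.1 m.
Stress increase at mid-clay by the 2:1 spreading method:
Δσ = qBL/((B+z)(L+z)) = 231×2.5×4.9/((2.5+5.1)(4.9+5.1)) = 37.234 kPa
Final effective stress: σ'_f = σ'_0 + Δσ = 145 + 37.234 = 182.23 kPa.
Normally consolidated clay, so the full stress increment lies on the virgin compression line:
S_c = C_c·H/(1+e₀)·log₁₀(σ'_f/σ'_0) = 0.19×4.8/(1+1.08)×log₁₀(182.23/145)
    = 0.43846 × 0.099252 = 0.04352 m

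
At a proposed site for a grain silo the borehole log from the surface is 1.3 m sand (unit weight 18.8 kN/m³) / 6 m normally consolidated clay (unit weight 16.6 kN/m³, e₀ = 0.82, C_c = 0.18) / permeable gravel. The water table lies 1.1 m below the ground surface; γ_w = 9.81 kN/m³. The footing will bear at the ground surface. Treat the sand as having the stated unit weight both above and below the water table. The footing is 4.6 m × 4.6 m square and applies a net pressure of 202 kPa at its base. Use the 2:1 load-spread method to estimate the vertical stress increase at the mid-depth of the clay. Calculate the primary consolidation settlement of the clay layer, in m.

Mid-depth of clay below the ground surface: z = 1.3 + 6/2 = 4.3 m.
Total vertical stress at mid-clay: σ_v = 18.8×1.3 + 16.6×3 = 74.24 kPa.
Pore pressure: u = 9.81×(4.3 − 1.1) = 31.392 kPa.
Initial effective stress: σ'_0 = σ_v − u = 74.24 − 31.392 = 42.848 kPa.
Stress increase at mid-clay by the 2:1 spreading method:
Δσ = qBL/((B+z)(L+z)) = 202×4.6×4.6/((4.6+4.3)(4.6+4.3)) = 53.962 kPa
Final effective stress: σ'_f = σ'_0 + Δσ = 42.848 + 53.962 = 96.81 kPa.
Normally consolidated clay, so the full stress increment lies on the virgin compression line:
S_c = C_c·H/(1+e₀)·log₁₀(σ'_f/σ'_0) = 0.18×6/(1+0.82)×log₁₀(96.81/42.848)
    = 0.59341 × 0.35399 = 0.2101 m

S_c ≈ 0.21 m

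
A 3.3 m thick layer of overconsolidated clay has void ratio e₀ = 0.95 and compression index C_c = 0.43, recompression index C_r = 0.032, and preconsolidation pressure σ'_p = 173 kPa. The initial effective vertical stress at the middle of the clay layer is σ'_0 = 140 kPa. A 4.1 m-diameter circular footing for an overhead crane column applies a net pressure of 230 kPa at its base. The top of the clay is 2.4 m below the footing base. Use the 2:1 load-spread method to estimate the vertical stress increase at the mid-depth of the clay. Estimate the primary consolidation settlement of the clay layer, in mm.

Mid-depth of clay below the footing base: z = 2.4 + 3.3/2 = 4.05 m.
Stress increase at mid-clay by the 2:1 spreading method:
Δσ ≈ qD²/(D+z)² = 230×4.1²/(4.1+4.05)² = 58.208 kPa
Final effective stress: σ'_f = 140 + 58.208 = 198.21 kPa.
σ'_f = 198.21 > σ'_p = 173 kPa, so the stress path crosses the preconsolidation pressure — recompression up to σ'_p, then virgin compression beyond:
S_c = H/(1+e₀)·[C_r·log₁₀(σ'_p/σ'_0) + C_c·log₁₀(σ'_f/σ'_p)]
    = 3.3/1.95 × [0.032×log₁₀(173/140) + 0.43×log₁₀(198.21/173)]
    = 1.6923 × [0.0029414 + 0.025404] = 0.04797 m

S_c ≈ 48 mm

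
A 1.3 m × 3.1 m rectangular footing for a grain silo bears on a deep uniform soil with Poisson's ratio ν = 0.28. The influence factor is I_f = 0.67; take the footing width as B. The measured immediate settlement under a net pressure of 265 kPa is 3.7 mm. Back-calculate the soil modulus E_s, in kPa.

S_e = q·B·(1−ν²)/E_s · I_f  ⇒  E_s = q·B·(1−ν²)·I_f / S_e.
E_s = 265 × 1.3 × 0.9216 × 0.67 / 0.0037 = 57490 kPa

E_s ≈ 57500 kPa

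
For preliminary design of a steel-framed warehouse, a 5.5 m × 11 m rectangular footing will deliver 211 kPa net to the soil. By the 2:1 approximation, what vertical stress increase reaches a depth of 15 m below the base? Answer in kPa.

Δσ_z ≈ 23.9 kPa

By the 2:1 method the load spreads at 1 horizontal : 2 vertical, so at depth z the loaded area has grown by z in each plan dimension:
Δσ = qBL/((B+z)(L+z)) = 211×5.5×11/((5.5+15)(11+15)) = 23.95 kPa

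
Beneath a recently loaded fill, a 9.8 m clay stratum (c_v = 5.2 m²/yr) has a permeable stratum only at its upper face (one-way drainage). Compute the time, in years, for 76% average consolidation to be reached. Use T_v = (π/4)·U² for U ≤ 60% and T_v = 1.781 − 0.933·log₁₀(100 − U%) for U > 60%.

t ≈ 9.11 years

Drainage path length: H_d = H = 9.8 m (single drainage).
U > 60%: T_v = 1.781 − 0.933·log₁₀(100 − 76) = 0.49326.
t = T_v·H_d²/c_v = 0.49326×9.8²/5.2 = 9.11 years.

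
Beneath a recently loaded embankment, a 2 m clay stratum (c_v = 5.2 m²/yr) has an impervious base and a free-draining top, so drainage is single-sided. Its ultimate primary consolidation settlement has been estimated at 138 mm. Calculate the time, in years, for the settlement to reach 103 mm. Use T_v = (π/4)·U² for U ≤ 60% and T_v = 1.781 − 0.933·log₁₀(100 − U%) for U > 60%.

Drainage path length: H_d = H = 2 m (single drainage).
U = S(t)/S_ult = 103/138 = 0.7464.
U > 60%: T_v = 1.781 − 0.933·log₁₀(100 − 74.638) = 0.47089.
t = T_v·H_d²/c_v = 0.47089×2²/5.2 = 0.3622 years.

t ≈ 0.362 years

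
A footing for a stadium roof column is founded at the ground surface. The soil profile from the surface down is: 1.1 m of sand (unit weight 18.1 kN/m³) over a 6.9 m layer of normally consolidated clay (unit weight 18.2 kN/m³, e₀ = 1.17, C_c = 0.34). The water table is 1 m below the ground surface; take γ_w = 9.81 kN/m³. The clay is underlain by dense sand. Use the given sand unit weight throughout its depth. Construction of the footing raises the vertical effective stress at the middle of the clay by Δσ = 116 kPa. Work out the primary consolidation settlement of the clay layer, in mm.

S_c ≈ 578 mm

Mid-depth of clay below the ground surface: z = 1.1 + 6.9/2 = 4.55 m.
Total vertical stress at mid-clay: σ_v = 18.1×1.1 + 18.2×3.45 = 82.7 kPa.
Pore pressure: u = 9.81×(4.55 − 1) = 34.825 kPa.
Initial effective stress: σ'_0 = σ_v − u = 82.7 − 34.825 = 47.875 kPa.
Final effective stress: σ'_f = σ'_0 + Δσ = 47.875 + 116 = 163.88 kPa.
Normally consolidated clay, so the full stress increment lies on the virgin compression line:
S_c = C_c·H/(1+e₀)·log₁₀(σ'_f/σ'_0) = 0.34×6.9/(1+1.17)×log₁₀(163.88/47.875)
    = 1.0811 × 0.53442 = 0.5778 m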